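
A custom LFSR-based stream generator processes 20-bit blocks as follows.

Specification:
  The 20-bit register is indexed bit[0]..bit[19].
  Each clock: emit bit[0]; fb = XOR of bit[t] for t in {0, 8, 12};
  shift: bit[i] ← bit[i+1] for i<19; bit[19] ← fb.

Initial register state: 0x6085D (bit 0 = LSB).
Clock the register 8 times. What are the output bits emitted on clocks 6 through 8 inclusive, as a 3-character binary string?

010

reg_0 = 0x6085D
clock 1: out=1, reg = 0xB042E
clock 2: out=0, reg = 0x58217
clock 3: out=1, reg = 0xAC10B
clock 4: out=1, reg = 0x56085
clock 5: out=1, reg = 0xAB042
clock 6: out=0, reg = 0xD5821
clock 7: out=1, reg = 0x6AC10
clock 8: out=0, reg = 0x35608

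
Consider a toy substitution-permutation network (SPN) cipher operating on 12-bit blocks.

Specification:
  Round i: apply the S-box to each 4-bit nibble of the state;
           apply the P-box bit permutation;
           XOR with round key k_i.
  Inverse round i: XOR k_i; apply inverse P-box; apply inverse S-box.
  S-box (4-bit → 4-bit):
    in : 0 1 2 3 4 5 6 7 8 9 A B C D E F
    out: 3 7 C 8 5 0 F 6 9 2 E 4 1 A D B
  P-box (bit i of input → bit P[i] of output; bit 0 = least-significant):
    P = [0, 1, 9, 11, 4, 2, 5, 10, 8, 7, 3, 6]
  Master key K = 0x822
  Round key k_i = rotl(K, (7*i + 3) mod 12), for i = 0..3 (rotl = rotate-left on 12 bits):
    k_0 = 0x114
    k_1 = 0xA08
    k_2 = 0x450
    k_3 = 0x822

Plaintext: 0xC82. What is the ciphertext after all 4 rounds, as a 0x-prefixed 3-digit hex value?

s_0 = plaintext = 0xC82
s_1 = Round(s_0, k_0) = 0xE04
s_2 = Round(s_1, k_1) = 0x955
s_3 = Round(s_2, k_2) = 0x4D0
s_4 = Round(s_3, k_3) = 0xD2D

0xD2D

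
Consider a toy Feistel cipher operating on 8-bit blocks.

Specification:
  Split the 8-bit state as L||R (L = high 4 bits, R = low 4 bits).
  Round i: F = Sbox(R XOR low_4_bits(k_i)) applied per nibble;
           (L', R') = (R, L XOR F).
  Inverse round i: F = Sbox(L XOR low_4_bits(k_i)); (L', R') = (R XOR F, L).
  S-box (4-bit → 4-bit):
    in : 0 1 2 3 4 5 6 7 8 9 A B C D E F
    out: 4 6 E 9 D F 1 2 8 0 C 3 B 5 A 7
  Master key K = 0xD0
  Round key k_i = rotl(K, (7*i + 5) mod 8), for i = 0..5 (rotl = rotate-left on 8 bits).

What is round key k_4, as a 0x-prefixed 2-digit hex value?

0xA1

K = 0xD0
k_0 = rotl(K, (7*0+5) mod 8) = rotl(K, 5) = 0x1A
k_1 = rotl(K, (7*1+5) mod 8) = rotl(K, 4) = 0x0D
k_2 = rotl(K, (7*2+5) mod 8) = rotl(K, 3) = 0x86
k_3 = rotl(K, (7*3+5) mod 8) = rotl(K, 2) = 0x43
k_4 = rotl(K, (7*4+5) mod 8) = rotl(K, 1) = 0xA1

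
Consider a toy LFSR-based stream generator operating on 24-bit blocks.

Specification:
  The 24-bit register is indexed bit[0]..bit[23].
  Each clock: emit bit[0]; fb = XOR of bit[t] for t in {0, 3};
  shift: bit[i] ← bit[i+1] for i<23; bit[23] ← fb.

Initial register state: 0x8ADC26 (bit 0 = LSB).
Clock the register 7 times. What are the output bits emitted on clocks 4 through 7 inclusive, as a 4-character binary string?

0010

reg_0 = 0x8ADC26
clock 1: out=0, reg = 0x456E13
clock 2: out=1, reg = 0xA2B709
clock 3: out=1, reg = 0x515B84
clock 4: out=0, reg = 0x28ADC2
clock 5: out=0, reg = 0x1456E1
clock 6: out=1, reg = 0x8A2B70
clock 7: out=0, reg = 0x4515B8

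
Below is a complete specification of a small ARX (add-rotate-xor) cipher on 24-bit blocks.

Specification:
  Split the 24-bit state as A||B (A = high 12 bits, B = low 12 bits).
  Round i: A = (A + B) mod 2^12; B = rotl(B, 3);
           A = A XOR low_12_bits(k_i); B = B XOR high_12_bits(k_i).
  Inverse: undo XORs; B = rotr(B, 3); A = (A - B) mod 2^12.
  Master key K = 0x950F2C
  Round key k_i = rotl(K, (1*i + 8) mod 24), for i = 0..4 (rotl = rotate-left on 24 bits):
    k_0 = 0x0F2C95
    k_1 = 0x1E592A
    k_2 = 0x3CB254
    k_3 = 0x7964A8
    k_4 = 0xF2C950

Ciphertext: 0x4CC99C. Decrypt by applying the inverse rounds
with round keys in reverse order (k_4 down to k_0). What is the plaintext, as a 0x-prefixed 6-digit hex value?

0xB81440

s_0 = ciphertext = 0x4CC99C
s_1 = InvRound(s_0, k_4) = 0xCC60D6
s_2 = InvRound(s_1, k_3) = 0x7860E8
s_3 = InvRound(s_2, k_2) = 0xF6E664
s_4 = InvRound(s_3, k_1) = 0x3542F0
s_5 = InvRound(s_4, k_0) = 0xB81440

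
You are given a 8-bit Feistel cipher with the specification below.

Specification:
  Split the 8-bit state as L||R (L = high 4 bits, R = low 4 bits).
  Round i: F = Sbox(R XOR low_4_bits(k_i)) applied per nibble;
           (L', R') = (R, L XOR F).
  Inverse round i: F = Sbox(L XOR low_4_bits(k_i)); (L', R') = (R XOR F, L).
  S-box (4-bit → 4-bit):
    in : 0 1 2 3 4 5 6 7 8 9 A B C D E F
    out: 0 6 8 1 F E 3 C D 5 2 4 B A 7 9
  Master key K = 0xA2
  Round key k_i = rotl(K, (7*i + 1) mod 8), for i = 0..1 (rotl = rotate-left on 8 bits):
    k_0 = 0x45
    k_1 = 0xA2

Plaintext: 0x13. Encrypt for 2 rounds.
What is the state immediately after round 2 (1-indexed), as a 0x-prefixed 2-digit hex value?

s_0 = plaintext = 0x13
s_1 = Round(s_0, k_0) = 0x32
s_2 = Round(s_1, k_1) = 0x23

0x23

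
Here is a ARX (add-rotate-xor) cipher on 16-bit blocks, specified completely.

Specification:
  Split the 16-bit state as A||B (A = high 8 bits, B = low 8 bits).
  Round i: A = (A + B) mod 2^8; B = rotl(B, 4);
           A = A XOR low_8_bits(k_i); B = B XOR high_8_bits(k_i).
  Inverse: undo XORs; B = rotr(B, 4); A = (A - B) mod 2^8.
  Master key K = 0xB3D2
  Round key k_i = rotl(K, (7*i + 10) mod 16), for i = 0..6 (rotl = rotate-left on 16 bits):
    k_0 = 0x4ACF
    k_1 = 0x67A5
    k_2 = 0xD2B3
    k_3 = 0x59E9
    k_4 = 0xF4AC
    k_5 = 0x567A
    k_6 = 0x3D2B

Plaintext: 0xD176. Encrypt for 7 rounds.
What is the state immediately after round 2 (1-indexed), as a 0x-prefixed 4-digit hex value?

s_0 = plaintext = 0xD176
s_1 = Round(s_0, k_0) = 0x882D
s_2 = Round(s_1, k_1) = 0x10B5
s_3 = Round(s_2, k_2) = 0x7689
s_4 = Round(s_3, k_3) = 0x16C1
s_5 = Round(s_4, k_4) = 0x7BE8
s_6 = Round(s_5, k_5) = 0x19D8
s_7 = Round(s_6, k_6) = 0xDAB0

0x10B5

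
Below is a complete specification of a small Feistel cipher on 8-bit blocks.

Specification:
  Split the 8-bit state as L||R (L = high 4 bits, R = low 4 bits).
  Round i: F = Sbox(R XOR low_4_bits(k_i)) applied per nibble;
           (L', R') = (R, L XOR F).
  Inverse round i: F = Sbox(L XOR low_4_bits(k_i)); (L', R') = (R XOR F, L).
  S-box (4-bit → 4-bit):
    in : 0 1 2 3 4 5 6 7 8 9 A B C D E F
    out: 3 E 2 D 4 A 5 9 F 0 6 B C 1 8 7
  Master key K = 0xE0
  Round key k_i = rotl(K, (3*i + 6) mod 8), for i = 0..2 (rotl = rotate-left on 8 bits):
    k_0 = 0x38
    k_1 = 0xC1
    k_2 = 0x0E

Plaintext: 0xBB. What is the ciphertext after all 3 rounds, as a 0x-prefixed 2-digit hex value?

0x2A

s_0 = plaintext = 0xBB
s_1 = Round(s_0, k_0) = 0xB6
s_2 = Round(s_1, k_1) = 0x62
s_3 = Round(s_2, k_2) = 0x2A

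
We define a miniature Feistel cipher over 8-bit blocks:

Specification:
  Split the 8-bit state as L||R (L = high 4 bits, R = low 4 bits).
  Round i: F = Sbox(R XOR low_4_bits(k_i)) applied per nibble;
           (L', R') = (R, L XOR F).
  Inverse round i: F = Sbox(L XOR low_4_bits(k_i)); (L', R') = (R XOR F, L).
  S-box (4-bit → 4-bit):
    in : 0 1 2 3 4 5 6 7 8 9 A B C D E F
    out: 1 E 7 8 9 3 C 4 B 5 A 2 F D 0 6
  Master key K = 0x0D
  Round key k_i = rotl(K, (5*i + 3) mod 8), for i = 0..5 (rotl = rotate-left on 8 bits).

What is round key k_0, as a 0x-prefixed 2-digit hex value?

0x68

K = 0x0D
k_0 = rotl(K, (5*0+3) mod 8) = rotl(K, 3) = 0x68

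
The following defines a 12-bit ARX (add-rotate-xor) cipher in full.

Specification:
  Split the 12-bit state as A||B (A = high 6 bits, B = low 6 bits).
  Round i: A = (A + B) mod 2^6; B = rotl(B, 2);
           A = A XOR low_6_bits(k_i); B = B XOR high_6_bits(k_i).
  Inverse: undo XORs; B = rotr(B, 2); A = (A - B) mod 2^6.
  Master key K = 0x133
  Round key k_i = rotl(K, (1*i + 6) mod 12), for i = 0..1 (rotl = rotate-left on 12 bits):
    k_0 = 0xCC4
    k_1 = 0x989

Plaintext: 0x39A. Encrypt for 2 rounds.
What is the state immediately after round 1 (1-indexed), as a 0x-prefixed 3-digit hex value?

s_0 = plaintext = 0x39A
s_1 = Round(s_0, k_0) = 0xB1A
s_2 = Round(s_1, k_1) = 0x3CF

0xB1A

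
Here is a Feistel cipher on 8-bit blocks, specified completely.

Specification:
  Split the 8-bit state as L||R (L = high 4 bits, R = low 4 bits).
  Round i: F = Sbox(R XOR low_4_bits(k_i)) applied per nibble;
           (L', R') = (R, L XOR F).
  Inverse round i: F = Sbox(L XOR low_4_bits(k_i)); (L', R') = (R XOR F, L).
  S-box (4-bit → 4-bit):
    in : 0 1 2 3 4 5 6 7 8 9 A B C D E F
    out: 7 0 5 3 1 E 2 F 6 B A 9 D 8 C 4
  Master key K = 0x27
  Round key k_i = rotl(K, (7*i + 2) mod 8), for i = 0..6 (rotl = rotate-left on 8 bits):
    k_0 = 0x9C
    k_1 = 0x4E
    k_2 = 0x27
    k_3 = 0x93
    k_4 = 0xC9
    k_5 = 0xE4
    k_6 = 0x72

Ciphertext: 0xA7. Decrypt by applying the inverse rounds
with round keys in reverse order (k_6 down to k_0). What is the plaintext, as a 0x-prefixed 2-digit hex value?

s_0 = ciphertext = 0xA7
s_1 = InvRound(s_0, k_6) = 0x1A
s_2 = InvRound(s_1, k_5) = 0x41
s_3 = InvRound(s_2, k_4) = 0x94
s_4 = InvRound(s_3, k_3) = 0xE9
s_5 = InvRound(s_4, k_2) = 0x2E
s_6 = InvRound(s_5, k_1) = 0x32
s_7 = InvRound(s_6, k_0) = 0x63

0x63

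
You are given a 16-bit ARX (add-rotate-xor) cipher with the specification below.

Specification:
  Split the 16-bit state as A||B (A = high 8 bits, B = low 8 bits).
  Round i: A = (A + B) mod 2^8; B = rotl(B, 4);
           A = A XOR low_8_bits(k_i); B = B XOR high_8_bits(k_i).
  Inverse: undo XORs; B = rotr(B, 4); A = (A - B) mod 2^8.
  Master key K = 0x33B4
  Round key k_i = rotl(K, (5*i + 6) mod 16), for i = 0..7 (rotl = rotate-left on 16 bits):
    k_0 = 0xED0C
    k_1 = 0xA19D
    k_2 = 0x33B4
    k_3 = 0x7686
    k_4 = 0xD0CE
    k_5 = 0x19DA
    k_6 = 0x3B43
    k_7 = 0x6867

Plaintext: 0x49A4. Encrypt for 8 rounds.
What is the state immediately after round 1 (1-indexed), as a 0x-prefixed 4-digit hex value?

0xE1A7

s_0 = plaintext = 0x49A4
s_1 = Round(s_0, k_0) = 0xE1A7
s_2 = Round(s_1, k_1) = 0x15DB
s_3 = Round(s_2, k_2) = 0x448E
s_4 = Round(s_3, k_3) = 0x549E
s_5 = Round(s_4, k_4) = 0x3C39
s_6 = Round(s_5, k_5) = 0xAF8A
s_7 = Round(s_6, k_6) = 0x7A93
s_8 = Round(s_7, k_7) = 0x6A51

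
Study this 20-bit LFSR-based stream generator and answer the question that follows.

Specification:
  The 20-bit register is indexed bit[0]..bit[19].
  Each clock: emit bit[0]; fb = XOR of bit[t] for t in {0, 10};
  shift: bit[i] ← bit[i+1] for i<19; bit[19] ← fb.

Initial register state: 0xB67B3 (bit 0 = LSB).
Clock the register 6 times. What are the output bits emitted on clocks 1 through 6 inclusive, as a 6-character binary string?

110011

reg_0 = 0xB67B3
clock 1: out=1, reg = 0x5B3D9
clock 2: out=1, reg = 0xAD9EC
clock 3: out=0, reg = 0x56CF6
clock 4: out=0, reg = 0xAB67B
clock 5: out=1, reg = 0x55B3D
clock 6: out=1, reg = 0xAAD9E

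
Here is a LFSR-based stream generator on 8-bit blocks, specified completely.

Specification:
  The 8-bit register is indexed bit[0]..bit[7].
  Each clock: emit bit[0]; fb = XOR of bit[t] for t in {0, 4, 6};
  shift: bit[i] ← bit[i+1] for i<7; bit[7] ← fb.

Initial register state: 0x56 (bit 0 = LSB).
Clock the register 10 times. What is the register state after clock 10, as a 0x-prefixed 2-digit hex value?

0x66

reg_0 = 0x56
clock 1: out=0, reg = 0x2B
clock 2: out=1, reg = 0x95
clock 3: out=1, reg = 0x4A
clock 4: out=0, reg = 0xA5
clock 5: out=1, reg = 0xD2
clock 6: out=0, reg = 0x69
clock 7: out=1, reg = 0x34
clock 8: out=0, reg = 0x9A
clock 9: out=0, reg = 0xCD
clock 10: out=1, reg = 0x66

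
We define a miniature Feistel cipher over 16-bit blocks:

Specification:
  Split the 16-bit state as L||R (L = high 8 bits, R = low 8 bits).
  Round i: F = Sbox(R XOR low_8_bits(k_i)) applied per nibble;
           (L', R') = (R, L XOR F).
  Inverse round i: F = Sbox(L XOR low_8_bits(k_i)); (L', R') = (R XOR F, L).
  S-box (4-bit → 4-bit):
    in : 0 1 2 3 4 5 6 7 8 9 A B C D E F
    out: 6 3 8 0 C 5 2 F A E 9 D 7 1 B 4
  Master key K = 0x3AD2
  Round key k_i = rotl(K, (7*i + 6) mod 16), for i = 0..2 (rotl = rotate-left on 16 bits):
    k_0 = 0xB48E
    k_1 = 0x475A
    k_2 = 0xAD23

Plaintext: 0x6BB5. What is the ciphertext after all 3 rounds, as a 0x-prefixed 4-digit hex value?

s_0 = plaintext = 0x6BB5
s_1 = Round(s_0, k_0) = 0xB566
s_2 = Round(s_1, k_1) = 0x66B2
s_3 = Round(s_2, k_2) = 0xB285

0xB285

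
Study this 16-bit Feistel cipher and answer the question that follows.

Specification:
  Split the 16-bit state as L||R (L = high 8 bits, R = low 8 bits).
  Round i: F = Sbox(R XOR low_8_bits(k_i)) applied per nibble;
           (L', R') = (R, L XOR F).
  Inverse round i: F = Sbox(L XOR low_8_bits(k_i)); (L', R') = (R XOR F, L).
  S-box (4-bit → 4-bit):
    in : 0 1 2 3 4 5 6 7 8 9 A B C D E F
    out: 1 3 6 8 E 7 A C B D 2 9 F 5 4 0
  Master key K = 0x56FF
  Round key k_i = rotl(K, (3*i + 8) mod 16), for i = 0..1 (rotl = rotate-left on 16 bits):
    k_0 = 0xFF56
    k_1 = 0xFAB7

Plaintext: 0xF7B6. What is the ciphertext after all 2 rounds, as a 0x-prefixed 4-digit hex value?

0xB6A5

s_0 = plaintext = 0xF7B6
s_1 = Round(s_0, k_0) = 0xB6B6
s_2 = Round(s_1, k_1) = 0xB6A5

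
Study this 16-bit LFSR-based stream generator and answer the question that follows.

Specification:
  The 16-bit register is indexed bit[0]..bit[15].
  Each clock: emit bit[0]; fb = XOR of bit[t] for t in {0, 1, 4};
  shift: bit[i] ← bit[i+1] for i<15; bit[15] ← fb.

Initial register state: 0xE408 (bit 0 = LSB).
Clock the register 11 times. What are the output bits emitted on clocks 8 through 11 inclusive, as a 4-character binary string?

0001

reg_0 = 0xE408
clock 1: out=0, reg = 0x7204
clock 2: out=0, reg = 0x3902
clock 3: out=0, reg = 0x9C81
clock 4: out=1, reg = 0xCE40
clock 5: out=0, reg = 0x6720
clock 6: out=0, reg = 0x3390
clock 7: out=0, reg = 0x99C8
clock 8: out=0, reg = 0x4CE4
clock 9: out=0, reg = 0x2672
clock 10: out=0, reg = 0x1339
clock 11: out=1, reg = 0x099C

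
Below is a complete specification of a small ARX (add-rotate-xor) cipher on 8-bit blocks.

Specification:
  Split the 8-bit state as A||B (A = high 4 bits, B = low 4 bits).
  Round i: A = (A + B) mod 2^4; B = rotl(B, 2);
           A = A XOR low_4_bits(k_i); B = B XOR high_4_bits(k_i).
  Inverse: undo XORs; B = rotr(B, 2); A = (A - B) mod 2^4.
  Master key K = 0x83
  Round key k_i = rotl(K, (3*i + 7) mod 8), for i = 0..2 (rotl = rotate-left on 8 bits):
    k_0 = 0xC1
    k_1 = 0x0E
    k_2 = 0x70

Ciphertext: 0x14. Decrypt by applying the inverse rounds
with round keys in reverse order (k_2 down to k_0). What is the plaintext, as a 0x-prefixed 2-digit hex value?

0xAF

s_0 = ciphertext = 0x14
s_1 = InvRound(s_0, k_2) = 0x5C
s_2 = InvRound(s_1, k_1) = 0x83
s_3 = InvRound(s_2, k_0) = 0xAF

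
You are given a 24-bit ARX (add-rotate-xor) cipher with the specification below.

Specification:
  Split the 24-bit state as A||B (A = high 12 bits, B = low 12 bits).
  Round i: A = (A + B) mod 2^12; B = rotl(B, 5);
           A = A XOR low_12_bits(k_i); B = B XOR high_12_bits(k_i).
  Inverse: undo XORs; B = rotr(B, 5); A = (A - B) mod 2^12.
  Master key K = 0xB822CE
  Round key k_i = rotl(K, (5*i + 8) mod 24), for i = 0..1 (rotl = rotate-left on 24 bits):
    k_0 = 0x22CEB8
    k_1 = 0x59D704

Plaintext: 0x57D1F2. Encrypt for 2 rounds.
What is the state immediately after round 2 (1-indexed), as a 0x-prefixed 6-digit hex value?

s_0 = plaintext = 0x57D1F2
s_1 = Round(s_0, k_0) = 0x9D7C6F
s_2 = Round(s_1, k_1) = 0x142865

0x142865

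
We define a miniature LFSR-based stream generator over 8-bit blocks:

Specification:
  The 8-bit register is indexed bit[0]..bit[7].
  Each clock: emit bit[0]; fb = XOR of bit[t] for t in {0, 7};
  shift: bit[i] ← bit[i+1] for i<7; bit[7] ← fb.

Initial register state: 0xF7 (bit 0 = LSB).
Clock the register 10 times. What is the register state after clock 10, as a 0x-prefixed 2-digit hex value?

0x94

reg_0 = 0xF7
clock 1: out=1, reg = 0x7B
clock 2: out=1, reg = 0xBD
clock 3: out=1, reg = 0x5E
clock 4: out=0, reg = 0x2F
clock 5: out=1, reg = 0x97
clock 6: out=1, reg = 0x4B
clock 7: out=1, reg = 0xA5
clock 8: out=1, reg = 0x52
clock 9: out=0, reg = 0x29
clock 10: out=1, reg = 0x94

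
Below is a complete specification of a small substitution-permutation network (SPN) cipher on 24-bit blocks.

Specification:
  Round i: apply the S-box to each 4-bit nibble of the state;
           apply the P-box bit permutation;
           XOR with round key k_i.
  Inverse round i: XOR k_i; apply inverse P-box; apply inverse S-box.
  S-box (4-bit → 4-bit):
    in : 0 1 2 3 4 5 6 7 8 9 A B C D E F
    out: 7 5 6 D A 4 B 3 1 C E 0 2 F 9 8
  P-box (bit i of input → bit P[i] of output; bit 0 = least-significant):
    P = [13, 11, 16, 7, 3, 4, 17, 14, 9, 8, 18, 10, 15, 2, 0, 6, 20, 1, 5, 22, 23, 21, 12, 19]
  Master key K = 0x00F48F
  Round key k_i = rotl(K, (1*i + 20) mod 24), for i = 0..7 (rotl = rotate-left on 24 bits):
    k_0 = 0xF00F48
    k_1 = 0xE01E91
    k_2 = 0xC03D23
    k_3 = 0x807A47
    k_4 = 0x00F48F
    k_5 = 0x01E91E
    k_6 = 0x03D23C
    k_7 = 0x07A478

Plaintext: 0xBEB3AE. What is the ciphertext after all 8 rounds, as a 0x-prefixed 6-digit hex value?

0xC3A64C

s_0 = plaintext = 0xBEB3AE
s_1 = Round(s_0, k_0) = 0xA669D8
s_2 = Round(s_1, k_1) = 0x9EEACF
s_3 = Round(s_2, k_2) = 0x9CA8F3
s_4 = Round(s_3, k_3) = 0x890880
s_5 = Round(s_4, k_4) = 0xC15EA2
s_6 = Round(s_5, k_5) = 0x32A72F
s_7 = Round(s_6, k_6) = 0x89C1CB
s_8 = Round(s_7, k_7) = 0xC3A64C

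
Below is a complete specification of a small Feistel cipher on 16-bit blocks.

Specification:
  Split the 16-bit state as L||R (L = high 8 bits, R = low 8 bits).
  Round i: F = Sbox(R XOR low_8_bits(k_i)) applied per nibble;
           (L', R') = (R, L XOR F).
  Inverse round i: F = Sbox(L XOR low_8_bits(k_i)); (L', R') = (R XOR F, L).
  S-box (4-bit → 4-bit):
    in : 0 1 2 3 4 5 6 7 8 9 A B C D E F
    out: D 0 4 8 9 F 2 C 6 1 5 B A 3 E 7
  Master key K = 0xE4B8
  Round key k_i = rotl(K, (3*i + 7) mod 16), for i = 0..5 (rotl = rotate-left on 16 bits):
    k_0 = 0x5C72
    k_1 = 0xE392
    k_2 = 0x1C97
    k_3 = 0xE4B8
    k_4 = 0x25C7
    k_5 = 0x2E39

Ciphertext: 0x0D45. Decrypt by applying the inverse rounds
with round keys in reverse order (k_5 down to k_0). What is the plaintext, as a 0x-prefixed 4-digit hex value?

0x6289

s_0 = ciphertext = 0x0D45
s_1 = InvRound(s_0, k_5) = 0xCC0D
s_2 = InvRound(s_1, k_4) = 0xD6CC
s_3 = InvRound(s_2, k_3) = 0xE2D6
s_4 = InvRound(s_3, k_2) = 0x19E2
s_5 = InvRound(s_4, k_1) = 0x8919
s_6 = InvRound(s_5, k_0) = 0x6289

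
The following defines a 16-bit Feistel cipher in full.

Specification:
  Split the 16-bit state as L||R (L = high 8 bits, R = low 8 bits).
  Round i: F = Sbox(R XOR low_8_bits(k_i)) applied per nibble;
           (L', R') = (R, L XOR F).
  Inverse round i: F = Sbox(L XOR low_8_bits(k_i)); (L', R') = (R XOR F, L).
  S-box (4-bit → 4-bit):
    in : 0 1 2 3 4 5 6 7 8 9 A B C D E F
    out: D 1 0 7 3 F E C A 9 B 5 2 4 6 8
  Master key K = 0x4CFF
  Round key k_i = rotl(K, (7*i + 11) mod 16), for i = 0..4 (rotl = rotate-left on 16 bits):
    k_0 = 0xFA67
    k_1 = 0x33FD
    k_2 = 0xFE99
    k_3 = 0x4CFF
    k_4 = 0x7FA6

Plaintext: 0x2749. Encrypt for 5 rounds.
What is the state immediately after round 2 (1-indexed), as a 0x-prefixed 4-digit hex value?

s_0 = plaintext = 0x2749
s_1 = Round(s_0, k_0) = 0x4921
s_2 = Round(s_1, k_1) = 0x210B
s_3 = Round(s_2, k_2) = 0x0BB1
s_4 = Round(s_3, k_3) = 0xB13D
s_5 = Round(s_4, k_4) = 0x3D24

0x210B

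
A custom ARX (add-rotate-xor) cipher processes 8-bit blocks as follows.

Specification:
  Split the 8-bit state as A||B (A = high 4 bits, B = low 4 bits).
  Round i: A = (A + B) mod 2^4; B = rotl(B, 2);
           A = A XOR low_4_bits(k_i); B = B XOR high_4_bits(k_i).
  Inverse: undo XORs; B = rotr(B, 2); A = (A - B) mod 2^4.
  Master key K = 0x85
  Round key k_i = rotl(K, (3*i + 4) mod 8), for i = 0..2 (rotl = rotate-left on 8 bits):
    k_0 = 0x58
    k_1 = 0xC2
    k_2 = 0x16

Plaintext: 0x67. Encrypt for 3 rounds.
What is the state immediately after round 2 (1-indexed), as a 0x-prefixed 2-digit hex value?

0xFE

s_0 = plaintext = 0x67
s_1 = Round(s_0, k_0) = 0x58
s_2 = Round(s_1, k_1) = 0xFE
s_3 = Round(s_2, k_2) = 0xBA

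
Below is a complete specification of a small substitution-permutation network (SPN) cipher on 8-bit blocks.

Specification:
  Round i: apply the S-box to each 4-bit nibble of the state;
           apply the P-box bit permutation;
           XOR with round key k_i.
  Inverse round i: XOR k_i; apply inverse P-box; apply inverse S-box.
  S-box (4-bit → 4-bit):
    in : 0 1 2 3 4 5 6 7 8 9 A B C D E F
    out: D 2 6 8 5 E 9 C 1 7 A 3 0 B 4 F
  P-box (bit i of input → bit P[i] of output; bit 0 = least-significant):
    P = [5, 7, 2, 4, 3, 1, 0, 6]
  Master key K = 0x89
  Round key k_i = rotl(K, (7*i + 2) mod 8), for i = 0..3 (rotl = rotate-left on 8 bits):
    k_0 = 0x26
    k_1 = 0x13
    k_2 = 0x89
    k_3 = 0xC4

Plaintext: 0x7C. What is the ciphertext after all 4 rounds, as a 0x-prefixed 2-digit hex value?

s_0 = plaintext = 0x7C
s_1 = Round(s_0, k_0) = 0x67
s_2 = Round(s_1, k_1) = 0x4F
s_3 = Round(s_2, k_2) = 0x34
s_4 = Round(s_3, k_3) = 0xA0

0xA0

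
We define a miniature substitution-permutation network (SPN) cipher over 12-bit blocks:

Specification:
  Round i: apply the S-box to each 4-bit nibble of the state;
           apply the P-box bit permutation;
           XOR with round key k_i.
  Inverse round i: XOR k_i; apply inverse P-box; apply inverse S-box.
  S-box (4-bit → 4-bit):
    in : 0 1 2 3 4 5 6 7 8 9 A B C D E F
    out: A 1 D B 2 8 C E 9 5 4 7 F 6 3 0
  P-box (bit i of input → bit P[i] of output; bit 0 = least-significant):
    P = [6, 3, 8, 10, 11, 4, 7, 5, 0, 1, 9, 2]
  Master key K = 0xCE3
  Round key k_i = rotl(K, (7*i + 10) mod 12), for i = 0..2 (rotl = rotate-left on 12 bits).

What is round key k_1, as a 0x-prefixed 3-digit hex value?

K = 0xCE3
k_0 = rotl(K, (7*0+10) mod 12) = rotl(K, 10) = 0xF38
k_1 = rotl(K, (7*1+10) mod 12) = rotl(K, 5) = 0xC79

0xC79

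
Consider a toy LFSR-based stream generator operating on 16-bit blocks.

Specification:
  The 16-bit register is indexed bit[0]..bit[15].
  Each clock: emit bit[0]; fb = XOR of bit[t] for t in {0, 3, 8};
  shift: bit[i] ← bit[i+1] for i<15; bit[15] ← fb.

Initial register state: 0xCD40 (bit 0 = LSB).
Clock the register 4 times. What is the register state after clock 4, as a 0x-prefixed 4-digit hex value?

reg_0 = 0xCD40
clock 1: out=0, reg = 0xE6A0
clock 2: out=0, reg = 0x7350
clock 3: out=0, reg = 0xB9A8
clock 4: out=0, reg = 0x5CD4

0x5CD4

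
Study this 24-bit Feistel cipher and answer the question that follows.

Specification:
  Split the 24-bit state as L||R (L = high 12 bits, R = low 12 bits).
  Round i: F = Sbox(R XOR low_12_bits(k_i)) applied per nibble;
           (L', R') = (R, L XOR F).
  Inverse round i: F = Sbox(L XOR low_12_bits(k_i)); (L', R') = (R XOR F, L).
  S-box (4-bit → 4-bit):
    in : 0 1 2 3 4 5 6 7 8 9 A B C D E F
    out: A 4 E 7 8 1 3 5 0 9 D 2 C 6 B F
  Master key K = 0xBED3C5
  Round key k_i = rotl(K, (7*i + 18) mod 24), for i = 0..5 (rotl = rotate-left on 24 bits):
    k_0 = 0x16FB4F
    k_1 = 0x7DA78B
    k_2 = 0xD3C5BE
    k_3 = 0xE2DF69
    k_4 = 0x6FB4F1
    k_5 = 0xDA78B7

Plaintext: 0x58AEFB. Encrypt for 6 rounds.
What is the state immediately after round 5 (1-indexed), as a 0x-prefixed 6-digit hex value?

0xC578AD

s_0 = plaintext = 0x58AEFB
s_1 = Round(s_0, k_0) = 0xEFB4A2
s_2 = Round(s_1, k_1) = 0x4A2912
s_3 = Round(s_2, k_2) = 0x91287E
s_4 = Round(s_3, k_3) = 0x87EC57
s_5 = Round(s_4, k_4) = 0xC578AD
s_6 = Round(s_5, k_5) = 0x8AD61A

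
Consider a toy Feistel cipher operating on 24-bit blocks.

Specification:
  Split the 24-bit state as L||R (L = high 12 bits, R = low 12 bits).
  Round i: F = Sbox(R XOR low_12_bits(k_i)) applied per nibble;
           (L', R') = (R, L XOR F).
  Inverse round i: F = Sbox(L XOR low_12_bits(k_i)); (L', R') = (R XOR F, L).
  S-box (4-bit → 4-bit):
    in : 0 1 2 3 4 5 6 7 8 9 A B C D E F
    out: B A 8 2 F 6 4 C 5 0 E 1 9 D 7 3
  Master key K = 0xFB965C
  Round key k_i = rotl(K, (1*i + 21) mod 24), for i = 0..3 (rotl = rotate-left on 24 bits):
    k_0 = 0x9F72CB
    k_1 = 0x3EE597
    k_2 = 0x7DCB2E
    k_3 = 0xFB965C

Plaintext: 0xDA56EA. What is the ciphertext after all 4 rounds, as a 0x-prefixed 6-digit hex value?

s_0 = plaintext = 0xDA56EA
s_1 = Round(s_0, k_0) = 0x6EA22F
s_2 = Round(s_1, k_1) = 0x22FAFF
s_3 = Round(s_2, k_2) = 0xAFF8F5
s_4 = Round(s_3, k_3) = 0x8F5D1F

0x8F5D1F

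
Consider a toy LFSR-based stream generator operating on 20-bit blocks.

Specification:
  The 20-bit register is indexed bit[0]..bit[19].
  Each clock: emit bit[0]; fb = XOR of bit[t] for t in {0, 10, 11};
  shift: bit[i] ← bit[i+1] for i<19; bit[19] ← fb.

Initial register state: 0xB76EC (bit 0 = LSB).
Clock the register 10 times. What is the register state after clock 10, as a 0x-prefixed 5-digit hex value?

reg_0 = 0xB76EC
clock 1: out=0, reg = 0xDBB76
clock 2: out=0, reg = 0xEDDBB
clock 3: out=1, reg = 0xF6EDD
clock 4: out=1, reg = 0xFB76E
clock 5: out=0, reg = 0xFDBB7
clock 6: out=1, reg = 0x7EDDB
clock 7: out=1, reg = 0xBF6ED
clock 8: out=1, reg = 0x5FB76
clock 9: out=0, reg = 0xAFDBB
clock 10: out=1, reg = 0xD7EDD

0xD7EDD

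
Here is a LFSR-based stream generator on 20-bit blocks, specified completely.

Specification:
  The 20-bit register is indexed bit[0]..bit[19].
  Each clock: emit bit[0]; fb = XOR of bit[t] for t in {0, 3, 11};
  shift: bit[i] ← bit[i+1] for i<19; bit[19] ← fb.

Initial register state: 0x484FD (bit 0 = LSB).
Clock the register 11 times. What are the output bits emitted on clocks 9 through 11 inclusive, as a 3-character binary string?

001

reg_0 = 0x484FD
clock 1: out=1, reg = 0x2427E
clock 2: out=0, reg = 0x9213F
clock 3: out=1, reg = 0x4909F
clock 4: out=1, reg = 0x2484F
clock 5: out=1, reg = 0x92427
clock 6: out=1, reg = 0xC9213
clock 7: out=1, reg = 0xE4909
clock 8: out=1, reg = 0xF2484
clock 9: out=0, reg = 0x79242
clock 10: out=0, reg = 0x3C921
clock 11: out=1, reg = 0x1E490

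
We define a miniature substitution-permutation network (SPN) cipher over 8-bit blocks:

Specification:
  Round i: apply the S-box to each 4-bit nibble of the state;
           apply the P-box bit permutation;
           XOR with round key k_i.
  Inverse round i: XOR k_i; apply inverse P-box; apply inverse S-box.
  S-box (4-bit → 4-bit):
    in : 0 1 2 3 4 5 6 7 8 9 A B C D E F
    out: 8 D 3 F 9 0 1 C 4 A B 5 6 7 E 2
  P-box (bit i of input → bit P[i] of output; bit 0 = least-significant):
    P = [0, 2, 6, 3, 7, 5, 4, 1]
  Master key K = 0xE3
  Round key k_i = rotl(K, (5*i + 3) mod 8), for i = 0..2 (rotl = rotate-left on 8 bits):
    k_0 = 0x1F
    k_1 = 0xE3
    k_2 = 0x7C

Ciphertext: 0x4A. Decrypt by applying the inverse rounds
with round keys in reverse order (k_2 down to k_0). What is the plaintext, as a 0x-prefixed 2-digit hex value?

s_0 = ciphertext = 0x4A
s_1 = InvRound(s_0, k_2) = 0xEF
s_2 = InvRound(s_1, k_1) = 0x59
s_3 = InvRound(s_2, k_0) = 0x0C

0x0C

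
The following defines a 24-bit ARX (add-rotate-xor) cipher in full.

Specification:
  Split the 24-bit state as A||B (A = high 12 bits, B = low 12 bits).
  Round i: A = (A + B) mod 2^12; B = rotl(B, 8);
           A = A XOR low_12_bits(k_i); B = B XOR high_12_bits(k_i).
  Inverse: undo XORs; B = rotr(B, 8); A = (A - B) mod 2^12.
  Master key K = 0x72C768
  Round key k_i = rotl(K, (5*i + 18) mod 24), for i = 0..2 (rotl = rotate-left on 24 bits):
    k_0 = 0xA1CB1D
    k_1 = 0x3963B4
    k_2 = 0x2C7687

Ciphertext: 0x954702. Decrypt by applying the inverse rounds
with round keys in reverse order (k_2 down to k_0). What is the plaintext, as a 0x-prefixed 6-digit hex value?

s_0 = ciphertext = 0x954702
s_1 = InvRound(s_0, k_2) = 0x37EC55
s_2 = InvRound(s_1, k_1) = 0x48BC3F
s_3 = InvRound(s_2, k_0) = 0xD60236

0xD60236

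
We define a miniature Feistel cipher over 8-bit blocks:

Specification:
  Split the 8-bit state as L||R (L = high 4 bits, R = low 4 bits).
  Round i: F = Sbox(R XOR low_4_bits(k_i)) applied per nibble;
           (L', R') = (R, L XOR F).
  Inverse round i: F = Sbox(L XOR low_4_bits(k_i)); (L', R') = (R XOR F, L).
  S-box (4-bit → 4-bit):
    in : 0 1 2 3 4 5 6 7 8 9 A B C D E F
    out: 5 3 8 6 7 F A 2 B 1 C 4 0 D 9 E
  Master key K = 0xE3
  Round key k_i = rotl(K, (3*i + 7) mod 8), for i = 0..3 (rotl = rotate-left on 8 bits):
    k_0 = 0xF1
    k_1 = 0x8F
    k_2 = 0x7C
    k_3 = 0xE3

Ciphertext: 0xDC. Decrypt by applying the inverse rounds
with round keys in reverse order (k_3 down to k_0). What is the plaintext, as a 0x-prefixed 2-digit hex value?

0x43

s_0 = ciphertext = 0xDC
s_1 = InvRound(s_0, k_3) = 0x5D
s_2 = InvRound(s_1, k_2) = 0xC5
s_3 = InvRound(s_2, k_1) = 0x3C
s_4 = InvRound(s_3, k_0) = 0x43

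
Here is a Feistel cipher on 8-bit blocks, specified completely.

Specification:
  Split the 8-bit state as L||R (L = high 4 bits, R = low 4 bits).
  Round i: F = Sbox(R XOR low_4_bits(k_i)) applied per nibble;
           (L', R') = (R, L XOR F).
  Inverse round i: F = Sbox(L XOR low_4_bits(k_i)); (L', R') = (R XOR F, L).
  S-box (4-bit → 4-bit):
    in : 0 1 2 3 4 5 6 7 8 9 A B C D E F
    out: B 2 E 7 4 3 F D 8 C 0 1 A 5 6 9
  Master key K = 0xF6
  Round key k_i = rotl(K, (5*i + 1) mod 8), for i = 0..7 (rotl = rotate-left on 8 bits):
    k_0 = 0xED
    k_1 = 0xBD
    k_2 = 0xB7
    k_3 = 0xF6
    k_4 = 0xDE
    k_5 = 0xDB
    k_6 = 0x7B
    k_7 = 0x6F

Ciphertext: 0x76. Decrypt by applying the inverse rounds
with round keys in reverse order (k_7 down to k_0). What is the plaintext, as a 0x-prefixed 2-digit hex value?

s_0 = ciphertext = 0x76
s_1 = InvRound(s_0, k_7) = 0xE7
s_2 = InvRound(s_1, k_6) = 0x4E
s_3 = InvRound(s_2, k_5) = 0x74
s_4 = InvRound(s_3, k_4) = 0x87
s_5 = InvRound(s_4, k_3) = 0x18
s_6 = InvRound(s_5, k_2) = 0x71
s_7 = InvRound(s_6, k_1) = 0x17
s_8 = InvRound(s_7, k_0) = 0xD1

0xD1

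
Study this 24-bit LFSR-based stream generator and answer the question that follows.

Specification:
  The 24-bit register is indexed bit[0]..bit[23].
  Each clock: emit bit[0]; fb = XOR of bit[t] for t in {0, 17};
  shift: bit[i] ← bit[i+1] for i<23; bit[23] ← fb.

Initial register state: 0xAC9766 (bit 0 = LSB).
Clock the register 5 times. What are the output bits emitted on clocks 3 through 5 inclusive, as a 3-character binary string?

reg_0 = 0xAC9766
clock 1: out=0, reg = 0x564BB3
clock 2: out=1, reg = 0x2B25D9
clock 3: out=1, reg = 0x1592EC
clock 4: out=0, reg = 0x0AC976
clock 5: out=0, reg = 0x8564BB

100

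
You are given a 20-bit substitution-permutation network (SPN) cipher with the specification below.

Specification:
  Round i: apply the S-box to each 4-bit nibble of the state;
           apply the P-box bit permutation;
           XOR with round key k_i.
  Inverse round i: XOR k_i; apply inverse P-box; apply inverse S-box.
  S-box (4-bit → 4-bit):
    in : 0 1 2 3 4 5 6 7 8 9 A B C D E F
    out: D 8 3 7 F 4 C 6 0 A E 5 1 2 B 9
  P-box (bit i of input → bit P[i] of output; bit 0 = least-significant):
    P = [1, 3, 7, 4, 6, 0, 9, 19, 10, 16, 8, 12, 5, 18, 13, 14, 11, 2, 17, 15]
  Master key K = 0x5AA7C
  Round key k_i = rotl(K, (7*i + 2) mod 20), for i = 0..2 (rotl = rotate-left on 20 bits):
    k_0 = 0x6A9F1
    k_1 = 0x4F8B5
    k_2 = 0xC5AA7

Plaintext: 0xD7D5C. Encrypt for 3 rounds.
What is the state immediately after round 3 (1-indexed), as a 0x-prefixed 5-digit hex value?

0xC919A

s_0 = plaintext = 0xD7D5C
s_1 = Round(s_0, k_0) = 0x38BF7
s_2 = Round(s_1, k_1) = 0xEF579
s_3 = Round(s_2, k_2) = 0xC919A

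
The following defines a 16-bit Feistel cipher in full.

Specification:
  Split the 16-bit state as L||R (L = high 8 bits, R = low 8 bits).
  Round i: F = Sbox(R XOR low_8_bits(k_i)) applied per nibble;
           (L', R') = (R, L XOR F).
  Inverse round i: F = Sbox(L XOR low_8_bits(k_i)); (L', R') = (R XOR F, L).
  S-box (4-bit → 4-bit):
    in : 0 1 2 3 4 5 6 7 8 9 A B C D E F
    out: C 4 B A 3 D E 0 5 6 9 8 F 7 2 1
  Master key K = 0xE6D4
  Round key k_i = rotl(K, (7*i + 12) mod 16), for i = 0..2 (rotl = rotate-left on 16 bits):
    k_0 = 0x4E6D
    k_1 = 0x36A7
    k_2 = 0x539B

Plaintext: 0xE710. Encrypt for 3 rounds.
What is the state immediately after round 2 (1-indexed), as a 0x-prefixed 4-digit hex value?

s_0 = plaintext = 0xE710
s_1 = Round(s_0, k_0) = 0x10E0
s_2 = Round(s_1, k_1) = 0xE020
s_3 = Round(s_2, k_2) = 0x2068

0xE020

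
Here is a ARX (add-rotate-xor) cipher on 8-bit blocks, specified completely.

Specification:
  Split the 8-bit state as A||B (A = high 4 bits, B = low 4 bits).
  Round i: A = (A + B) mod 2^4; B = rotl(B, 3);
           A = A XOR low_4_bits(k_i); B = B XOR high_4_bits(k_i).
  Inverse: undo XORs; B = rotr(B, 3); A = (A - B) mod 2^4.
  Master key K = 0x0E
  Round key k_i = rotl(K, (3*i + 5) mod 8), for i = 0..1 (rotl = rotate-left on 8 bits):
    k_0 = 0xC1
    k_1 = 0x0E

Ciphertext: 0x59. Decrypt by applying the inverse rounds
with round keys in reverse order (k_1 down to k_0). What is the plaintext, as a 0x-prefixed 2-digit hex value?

0xAF

s_0 = ciphertext = 0x59
s_1 = InvRound(s_0, k_1) = 0x83
s_2 = InvRound(s_1, k_0) = 0xAF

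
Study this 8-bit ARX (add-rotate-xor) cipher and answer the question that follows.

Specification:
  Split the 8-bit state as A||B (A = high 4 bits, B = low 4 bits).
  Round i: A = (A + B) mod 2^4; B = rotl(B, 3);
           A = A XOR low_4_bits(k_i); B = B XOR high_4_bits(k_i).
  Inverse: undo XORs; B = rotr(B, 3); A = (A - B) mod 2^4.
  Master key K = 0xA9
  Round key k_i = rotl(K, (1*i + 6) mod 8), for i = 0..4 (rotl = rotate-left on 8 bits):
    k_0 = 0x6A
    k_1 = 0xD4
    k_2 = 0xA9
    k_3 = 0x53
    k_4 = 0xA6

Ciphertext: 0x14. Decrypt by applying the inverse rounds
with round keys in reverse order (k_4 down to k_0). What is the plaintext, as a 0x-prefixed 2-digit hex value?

s_0 = ciphertext = 0x14
s_1 = InvRound(s_0, k_4) = 0xAD
s_2 = InvRound(s_1, k_3) = 0x81
s_3 = InvRound(s_2, k_2) = 0xA7
s_4 = InvRound(s_3, k_1) = 0x95
s_5 = InvRound(s_4, k_0) = 0xD6

0xD6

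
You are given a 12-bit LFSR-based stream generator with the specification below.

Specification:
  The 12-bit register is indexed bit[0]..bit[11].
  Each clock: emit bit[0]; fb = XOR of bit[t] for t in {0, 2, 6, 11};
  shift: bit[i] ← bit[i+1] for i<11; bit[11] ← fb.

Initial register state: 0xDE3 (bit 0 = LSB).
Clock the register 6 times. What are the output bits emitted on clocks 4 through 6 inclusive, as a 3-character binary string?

001

reg_0 = 0xDE3
clock 1: out=1, reg = 0xEF1
clock 2: out=1, reg = 0xF78
clock 3: out=0, reg = 0x7BC
clock 4: out=0, reg = 0xBDE
clock 5: out=0, reg = 0xDEF
clock 6: out=1, reg = 0x6F7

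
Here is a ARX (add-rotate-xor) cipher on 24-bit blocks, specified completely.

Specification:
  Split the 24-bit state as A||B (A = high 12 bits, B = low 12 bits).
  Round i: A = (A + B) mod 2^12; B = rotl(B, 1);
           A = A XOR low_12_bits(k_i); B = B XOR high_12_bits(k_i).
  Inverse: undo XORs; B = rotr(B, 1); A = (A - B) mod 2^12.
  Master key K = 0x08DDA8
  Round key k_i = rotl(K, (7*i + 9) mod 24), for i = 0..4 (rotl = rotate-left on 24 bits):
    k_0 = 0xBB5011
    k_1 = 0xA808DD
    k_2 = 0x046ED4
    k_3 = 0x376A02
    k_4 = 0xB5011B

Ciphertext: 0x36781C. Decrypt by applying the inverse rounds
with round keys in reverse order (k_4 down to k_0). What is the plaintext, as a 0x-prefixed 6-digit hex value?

s_0 = ciphertext = 0x36781C
s_1 = InvRound(s_0, k_4) = 0x0D61A6
s_2 = InvRound(s_1, k_3) = 0x96C168
s_3 = InvRound(s_2, k_2) = 0x721097
s_4 = InvRound(s_3, k_1) = 0x2F1D0B
s_5 = InvRound(s_4, k_0) = 0xF8135F

0xF8135F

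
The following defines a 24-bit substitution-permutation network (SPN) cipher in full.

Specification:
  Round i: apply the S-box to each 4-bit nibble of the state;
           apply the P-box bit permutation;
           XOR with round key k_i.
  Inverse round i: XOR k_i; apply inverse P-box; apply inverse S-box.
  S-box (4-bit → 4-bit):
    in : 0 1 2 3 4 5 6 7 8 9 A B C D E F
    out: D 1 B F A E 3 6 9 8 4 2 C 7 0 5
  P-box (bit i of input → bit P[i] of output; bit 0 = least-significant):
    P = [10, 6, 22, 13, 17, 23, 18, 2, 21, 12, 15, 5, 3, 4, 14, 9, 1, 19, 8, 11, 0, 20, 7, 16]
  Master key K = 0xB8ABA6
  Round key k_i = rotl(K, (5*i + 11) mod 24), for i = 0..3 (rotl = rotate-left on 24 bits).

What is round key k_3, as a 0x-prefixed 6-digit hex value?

0xE2AE9A

K = 0xB8ABA6
k_0 = rotl(K, (5*0+11) mod 24) = rotl(K, 11) = 0x5D35C5
k_1 = rotl(K, (5*1+11) mod 24) = rotl(K, 16) = 0xA6B8AB
k_2 = rotl(K, (5*2+11) mod 24) = rotl(K, 21) = 0xD71574
k_3 = rotl(K, (5*3+11) mod 24) = rotl(K, 2) = 0xE2AE9A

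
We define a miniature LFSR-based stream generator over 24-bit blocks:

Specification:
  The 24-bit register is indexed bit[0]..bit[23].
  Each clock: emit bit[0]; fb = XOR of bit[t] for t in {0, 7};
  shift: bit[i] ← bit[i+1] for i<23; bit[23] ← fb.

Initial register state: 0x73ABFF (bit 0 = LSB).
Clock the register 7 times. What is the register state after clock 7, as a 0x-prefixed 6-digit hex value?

0x50E757

reg_0 = 0x73ABFF
clock 1: out=1, reg = 0x39D5FF
clock 2: out=1, reg = 0x1CEAFF
clock 3: out=1, reg = 0x0E757F
clock 4: out=1, reg = 0x873ABF
clock 5: out=1, reg = 0x439D5F
clock 6: out=1, reg = 0xA1CEAF
clock 7: out=1, reg = 0x50E757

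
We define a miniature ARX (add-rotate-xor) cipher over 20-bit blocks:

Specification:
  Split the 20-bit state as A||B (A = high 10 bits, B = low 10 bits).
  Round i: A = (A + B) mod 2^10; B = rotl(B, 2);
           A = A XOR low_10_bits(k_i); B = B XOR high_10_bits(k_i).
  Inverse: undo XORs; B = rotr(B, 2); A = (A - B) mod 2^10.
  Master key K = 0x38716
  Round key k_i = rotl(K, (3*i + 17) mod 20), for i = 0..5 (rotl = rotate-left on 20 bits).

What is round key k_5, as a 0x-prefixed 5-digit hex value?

0x16387

K = 0x38716
k_0 = rotl(K, (3*0+17) mod 20) = rotl(K, 17) = 0xC70E2
k_1 = rotl(K, (3*1+17) mod 20) = rotl(K, 0) = 0x38716
k_2 = rotl(K, (3*2+17) mod 20) = rotl(K, 3) = 0xC38B1
k_3 = rotl(K, (3*3+17) mod 20) = rotl(K, 6) = 0x1C58E
k_4 = rotl(K, (3*4+17) mod 20) = rotl(K, 9) = 0xE2C70
k_5 = rotl(K, (3*5+17) mod 20) = rotl(K, 12) = 0x16387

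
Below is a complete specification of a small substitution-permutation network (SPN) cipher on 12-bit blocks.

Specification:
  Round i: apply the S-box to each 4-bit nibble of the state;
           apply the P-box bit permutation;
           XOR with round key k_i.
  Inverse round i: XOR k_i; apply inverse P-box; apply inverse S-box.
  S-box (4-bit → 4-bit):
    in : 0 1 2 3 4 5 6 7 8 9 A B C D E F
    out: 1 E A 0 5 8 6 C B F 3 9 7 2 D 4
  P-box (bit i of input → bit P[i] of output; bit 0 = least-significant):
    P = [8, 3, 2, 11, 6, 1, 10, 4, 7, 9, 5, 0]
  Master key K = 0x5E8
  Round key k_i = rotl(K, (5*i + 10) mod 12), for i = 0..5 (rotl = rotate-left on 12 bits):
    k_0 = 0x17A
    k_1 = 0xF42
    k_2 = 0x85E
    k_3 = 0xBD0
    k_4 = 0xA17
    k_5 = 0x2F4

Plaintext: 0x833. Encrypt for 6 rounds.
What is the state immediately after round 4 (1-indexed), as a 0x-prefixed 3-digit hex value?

0x5E6

s_0 = plaintext = 0x833
s_1 = Round(s_0, k_0) = 0x3FB
s_2 = Round(s_1, k_1) = 0x242
s_3 = Round(s_2, k_2) = 0x617
s_4 = Round(s_3, k_3) = 0x5E6
s_5 = Round(s_4, k_4) = 0xE4A
s_6 = Round(s_5, k_5) = 0x71D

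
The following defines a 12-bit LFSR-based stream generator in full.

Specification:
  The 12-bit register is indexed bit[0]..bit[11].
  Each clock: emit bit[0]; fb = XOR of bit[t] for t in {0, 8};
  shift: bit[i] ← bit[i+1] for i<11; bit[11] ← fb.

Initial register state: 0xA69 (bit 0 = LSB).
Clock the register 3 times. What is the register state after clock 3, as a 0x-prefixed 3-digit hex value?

0x74D

reg_0 = 0xA69
clock 1: out=1, reg = 0xD34
clock 2: out=0, reg = 0xE9A
clock 3: out=0, reg = 0x74D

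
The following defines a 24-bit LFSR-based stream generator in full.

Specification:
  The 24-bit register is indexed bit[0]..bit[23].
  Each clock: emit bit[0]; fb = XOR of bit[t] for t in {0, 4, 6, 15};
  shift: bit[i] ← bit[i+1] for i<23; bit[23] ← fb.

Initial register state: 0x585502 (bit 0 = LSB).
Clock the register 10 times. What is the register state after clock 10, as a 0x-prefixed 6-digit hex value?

reg_0 = 0x585502
clock 1: out=0, reg = 0x2C2A81
clock 2: out=1, reg = 0x961540
clock 3: out=0, reg = 0xCB0AA0
clock 4: out=0, reg = 0x658550
clock 5: out=0, reg = 0xB2C2A8
clock 6: out=0, reg = 0xD96154
clock 7: out=0, reg = 0x6CB0AA
clock 8: out=0, reg = 0xB65855
clock 9: out=1, reg = 0xDB2C2A
clock 10: out=0, reg = 0x6D9615

0x6D9615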